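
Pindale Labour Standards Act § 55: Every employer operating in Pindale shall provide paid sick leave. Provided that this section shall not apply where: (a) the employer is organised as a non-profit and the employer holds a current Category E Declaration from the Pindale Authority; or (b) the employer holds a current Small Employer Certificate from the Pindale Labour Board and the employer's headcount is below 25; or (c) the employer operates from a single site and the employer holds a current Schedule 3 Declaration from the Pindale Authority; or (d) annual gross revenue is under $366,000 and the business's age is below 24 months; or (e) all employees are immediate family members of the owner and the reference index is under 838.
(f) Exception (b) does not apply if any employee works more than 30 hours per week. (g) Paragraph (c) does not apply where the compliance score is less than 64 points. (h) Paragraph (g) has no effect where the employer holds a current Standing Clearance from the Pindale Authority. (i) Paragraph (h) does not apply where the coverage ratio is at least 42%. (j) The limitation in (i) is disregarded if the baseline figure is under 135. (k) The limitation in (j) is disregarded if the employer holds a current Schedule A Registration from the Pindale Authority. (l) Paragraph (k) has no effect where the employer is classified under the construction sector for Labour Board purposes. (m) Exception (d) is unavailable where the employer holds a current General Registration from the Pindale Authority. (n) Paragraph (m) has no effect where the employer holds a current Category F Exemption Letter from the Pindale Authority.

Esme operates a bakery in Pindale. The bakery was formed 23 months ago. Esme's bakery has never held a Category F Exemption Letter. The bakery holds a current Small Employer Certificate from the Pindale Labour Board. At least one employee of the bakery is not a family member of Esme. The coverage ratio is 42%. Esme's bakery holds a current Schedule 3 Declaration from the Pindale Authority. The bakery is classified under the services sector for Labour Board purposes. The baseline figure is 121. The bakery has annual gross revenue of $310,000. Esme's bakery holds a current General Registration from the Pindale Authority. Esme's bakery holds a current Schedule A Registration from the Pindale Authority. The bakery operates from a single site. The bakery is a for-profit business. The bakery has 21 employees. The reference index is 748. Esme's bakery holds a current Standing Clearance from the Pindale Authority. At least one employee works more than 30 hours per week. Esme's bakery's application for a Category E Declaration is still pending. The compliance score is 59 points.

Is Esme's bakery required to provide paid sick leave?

Yes — Esme's bakery must provide paid sick leave.

Exception (a) fails — the employer is for-profit.
Exception (b): a current Small Employer Certificate is held; the employer's headcount is 21, below the 25 limit — every condition holds. But applying paragraph (f): (f) operates against (b): at least one employee exceeds 30 hours/week. Exception (b) does not apply.
All of (c)'s requirements are met (the employer operates from a single site; a current Schedule 3 Declaration is held). Turning to paragraphs (g)–(l): (g) is engaged — the compliance score is 59 points, less than the 64 points limit. (h) would limit (g) — a current Standing Clearance is held — but (i) sets (h) aside: (i) operates against (h): the coverage ratio is 42%, meeting the 42% threshold. (j) operates (the baseline figure is 121, under the 135 limit), but is displaced by (k): (k) operates against (j): a current Schedule A Registration is held. (l) does not operate here (the bakery is classified under the services sector), so (k) stands. Exception (c) does not apply.
Exception (d)'s conditions are all satisfied: annual gross revenue is $310,000, under the $366,000 limit; the business's age is 23 months, below the 24 months limit. However, paragraphs (m)–(n) must be considered: (m) operates against (d): a current General Registration is held. (n) is not engaged (no current Category F Exemption Letter is held), so (m) stands. So (d) is unavailable.
Exception (e) fails — at least one employee is not a family member.
No exception is made out. Esme's bakery falls within the general rule.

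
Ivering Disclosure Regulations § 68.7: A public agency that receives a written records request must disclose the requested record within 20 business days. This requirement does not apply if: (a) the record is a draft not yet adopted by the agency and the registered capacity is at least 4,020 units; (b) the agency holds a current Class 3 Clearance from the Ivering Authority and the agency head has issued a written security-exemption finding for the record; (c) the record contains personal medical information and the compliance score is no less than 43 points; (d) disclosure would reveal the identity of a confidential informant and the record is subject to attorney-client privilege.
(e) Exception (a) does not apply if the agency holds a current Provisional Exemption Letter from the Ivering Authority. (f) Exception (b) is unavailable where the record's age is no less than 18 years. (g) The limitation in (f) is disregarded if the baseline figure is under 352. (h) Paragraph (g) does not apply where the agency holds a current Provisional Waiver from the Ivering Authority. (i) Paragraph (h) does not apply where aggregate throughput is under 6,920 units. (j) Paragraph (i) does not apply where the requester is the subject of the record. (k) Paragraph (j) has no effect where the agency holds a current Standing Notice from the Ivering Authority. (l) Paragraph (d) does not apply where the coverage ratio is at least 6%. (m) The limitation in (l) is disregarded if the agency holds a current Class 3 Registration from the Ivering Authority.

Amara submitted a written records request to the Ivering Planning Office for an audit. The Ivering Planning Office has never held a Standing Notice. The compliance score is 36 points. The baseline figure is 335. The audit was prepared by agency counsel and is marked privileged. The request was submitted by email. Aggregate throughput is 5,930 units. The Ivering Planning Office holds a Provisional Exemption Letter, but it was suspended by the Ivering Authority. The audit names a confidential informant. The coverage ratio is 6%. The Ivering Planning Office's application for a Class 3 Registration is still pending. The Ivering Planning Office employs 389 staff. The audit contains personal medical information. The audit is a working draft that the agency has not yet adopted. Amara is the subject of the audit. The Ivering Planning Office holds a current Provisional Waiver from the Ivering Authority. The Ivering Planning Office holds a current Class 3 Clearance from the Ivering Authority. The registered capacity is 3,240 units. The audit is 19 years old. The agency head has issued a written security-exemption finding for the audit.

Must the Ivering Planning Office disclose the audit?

Exception (a) does not apply: the registered capacity is 3,240 units, short of 4,020 units.
Exception (b)'s conditions are all satisfied: a current Class 3 Clearance is held; a written security-exemption finding has been issued. Turning to paragraphs (f)–(k): (f) is triggered — the record's age is 19 years, meeting the 18 years threshold. (g) would limit (f) — the baseline figure is 335, under the 352 limit — but (h) sets (g) aside: (h) operates against (g): a current Provisional Waiver is held. (i) is engaged (aggregate throughput is 5,930 units, under the 6,920 units limit), but yields to (j): (j) applies — Amara is the subject of the audit. (k) is inapplicable (the Standing Notice is not current), so (j) stands. (b) is therefore removed.
Exception (c) does not apply: the compliance score is 36 points, short of 43 points.
Exception (d) is satisfied on its face — the audit names a confidential informant; the audit is privileged. But applying paragraphs (l)–(m): (l) is triggered — the coverage ratio is 6%, meeting the 6% threshold. (m) is not triggered (the Class 3 Registration is not current), so (l) stands. So (d) is unavailable.
Every exception is unavailable, so the rule governs.

Yes — the Ivering Planning Office must disclose the audit.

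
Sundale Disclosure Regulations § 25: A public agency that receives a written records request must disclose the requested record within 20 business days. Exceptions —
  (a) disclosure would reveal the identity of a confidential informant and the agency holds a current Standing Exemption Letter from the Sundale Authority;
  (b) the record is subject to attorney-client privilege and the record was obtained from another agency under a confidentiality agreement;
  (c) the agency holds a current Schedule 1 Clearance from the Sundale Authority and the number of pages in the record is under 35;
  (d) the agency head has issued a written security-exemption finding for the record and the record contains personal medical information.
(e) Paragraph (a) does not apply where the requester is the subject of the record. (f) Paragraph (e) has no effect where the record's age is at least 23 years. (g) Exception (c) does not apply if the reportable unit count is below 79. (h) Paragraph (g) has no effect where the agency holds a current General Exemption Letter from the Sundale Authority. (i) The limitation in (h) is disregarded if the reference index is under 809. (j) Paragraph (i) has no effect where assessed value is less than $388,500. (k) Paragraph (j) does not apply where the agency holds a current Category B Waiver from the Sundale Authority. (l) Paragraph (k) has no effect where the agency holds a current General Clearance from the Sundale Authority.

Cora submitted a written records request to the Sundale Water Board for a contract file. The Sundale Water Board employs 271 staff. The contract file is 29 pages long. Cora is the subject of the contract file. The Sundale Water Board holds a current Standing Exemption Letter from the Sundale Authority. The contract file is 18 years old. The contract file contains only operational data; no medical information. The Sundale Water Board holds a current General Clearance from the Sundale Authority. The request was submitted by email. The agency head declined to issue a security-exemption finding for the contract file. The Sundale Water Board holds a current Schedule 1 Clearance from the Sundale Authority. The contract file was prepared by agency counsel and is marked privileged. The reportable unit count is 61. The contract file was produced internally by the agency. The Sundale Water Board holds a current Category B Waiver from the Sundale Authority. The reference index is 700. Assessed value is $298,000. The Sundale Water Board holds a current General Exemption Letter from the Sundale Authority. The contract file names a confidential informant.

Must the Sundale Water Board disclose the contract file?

No — exception (c) applies; the Sundale Water Board is not required to disclose the contract file.

Exception (a): the contract file names a confidential informant; a current Standing Exemption Letter is held — every condition holds. Turning to paragraphs (e)–(f): (e) applies — Cora is the subject of the contract file. (f) does not operate here (the record's age is 18 years, short of 23 years), so (e) stands. (a) is therefore removed.
Exception (b) does not apply: the contract file was produced internally.
All of (c)'s requirements are met (a current Schedule 1 Clearance is held; the number of pages in the record is 29, under the 35 limit). As to paragraphs (g)–(l): (g) applies (the reportable unit count is 61, below the 79 limit), but is itself disapplied by (h): (h) operates against (g): a current General Exemption Letter is held. (i) operates (the reference index is 700, under the 809 limit), but is itself disapplied by (j): (j) applies — assessed value is $298,000, less than the $388,500 limit. (k) is triggered (a current Category B Waiver is held), but is displaced by (l): (l) operates against (k): a current General Clearance is held. (c) remains available.
Exception (d) does not apply: the agency head declined to issue a security-exemption finding.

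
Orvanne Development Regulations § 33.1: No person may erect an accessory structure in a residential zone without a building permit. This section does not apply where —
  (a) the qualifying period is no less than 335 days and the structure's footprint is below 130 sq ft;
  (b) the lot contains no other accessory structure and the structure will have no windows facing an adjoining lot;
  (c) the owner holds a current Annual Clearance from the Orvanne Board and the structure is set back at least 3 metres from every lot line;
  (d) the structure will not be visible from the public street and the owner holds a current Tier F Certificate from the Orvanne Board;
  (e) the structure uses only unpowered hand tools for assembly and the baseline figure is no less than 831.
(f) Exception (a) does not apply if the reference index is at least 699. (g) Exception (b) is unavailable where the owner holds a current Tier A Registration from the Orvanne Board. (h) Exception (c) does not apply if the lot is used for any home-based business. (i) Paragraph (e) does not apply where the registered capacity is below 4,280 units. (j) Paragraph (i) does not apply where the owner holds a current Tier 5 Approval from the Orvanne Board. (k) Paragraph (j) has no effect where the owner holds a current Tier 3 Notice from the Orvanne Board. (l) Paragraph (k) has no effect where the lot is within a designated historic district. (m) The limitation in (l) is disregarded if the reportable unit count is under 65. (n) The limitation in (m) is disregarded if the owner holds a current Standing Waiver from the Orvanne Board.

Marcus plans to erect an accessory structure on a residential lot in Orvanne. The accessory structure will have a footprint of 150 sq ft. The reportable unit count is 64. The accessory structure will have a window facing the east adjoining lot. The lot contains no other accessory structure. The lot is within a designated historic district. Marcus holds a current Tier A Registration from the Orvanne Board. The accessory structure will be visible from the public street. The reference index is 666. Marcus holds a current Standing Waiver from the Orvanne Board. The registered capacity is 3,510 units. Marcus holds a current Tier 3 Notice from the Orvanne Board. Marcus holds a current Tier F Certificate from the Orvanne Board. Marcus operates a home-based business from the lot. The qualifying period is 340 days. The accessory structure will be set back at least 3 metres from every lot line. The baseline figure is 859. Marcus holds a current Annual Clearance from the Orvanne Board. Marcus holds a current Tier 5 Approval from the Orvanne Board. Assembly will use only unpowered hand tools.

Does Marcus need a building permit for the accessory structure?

Exception (a) fails — the structure's footprint is 150 sq ft, not below 130 sq ft.
Exception (b) fails — a window faces an adjoining lot.
All of (c)'s requirements are met (a current Annual Clearance is held; the setback is at least 3 m on every side). However, paragraph (h) must be considered: (h) applies — a home-based business operates on the lot. Exception (c) does not apply.
Exception (d) requires that the structure will not be visible from the public street; but the structure will be visible from the street, so (d) is unavailable.
Exception (e) is satisfied on its face — assembly uses only hand tools; the baseline figure is 859, meeting the 831 threshold. Considering the limiting provisions: (i) is engaged (the registered capacity is 3,510 units, below the 4,280 units limit), but is displaced by (j): (j) applies — a current Tier 5 Approval is held. (k) applies (a current Tier 3 Notice is held), but is set aside by (l): (l) operates against (k): the lot is in a historic district. (m) applies (the reportable unit count is 64, under the 65 limit), but is displaced by (n): (n) applies — a current Standing Waiver is held. So (e) applies.

No — exception (e) applies; Marcus does not need a building permit.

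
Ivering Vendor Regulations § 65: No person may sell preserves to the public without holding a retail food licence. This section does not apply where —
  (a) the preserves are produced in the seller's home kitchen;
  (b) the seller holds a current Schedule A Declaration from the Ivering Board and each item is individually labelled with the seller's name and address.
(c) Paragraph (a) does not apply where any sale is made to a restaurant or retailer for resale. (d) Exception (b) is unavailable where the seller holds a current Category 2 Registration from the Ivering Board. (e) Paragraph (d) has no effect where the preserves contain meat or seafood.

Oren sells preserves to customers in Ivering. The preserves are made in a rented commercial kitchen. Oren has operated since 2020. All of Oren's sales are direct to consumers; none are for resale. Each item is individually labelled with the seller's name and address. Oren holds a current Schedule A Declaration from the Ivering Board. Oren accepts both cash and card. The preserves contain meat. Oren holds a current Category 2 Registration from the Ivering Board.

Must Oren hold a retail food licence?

No — exception (b) applies; Oren is not required to hold a retail food licence.

Exception (a) fails — the preserves are made in a commercial kitchen, not a home kitchen.
Exception (b) is satisfied on its face — a current Schedule A Declaration is held; items are individually labelled. Applying paragraphs (d)–(e): (d) is triggered (a current Category 2 Registration is held), but is itself disapplied by (e): (e) operates against (d): the preserves contain meat. (b) remains available.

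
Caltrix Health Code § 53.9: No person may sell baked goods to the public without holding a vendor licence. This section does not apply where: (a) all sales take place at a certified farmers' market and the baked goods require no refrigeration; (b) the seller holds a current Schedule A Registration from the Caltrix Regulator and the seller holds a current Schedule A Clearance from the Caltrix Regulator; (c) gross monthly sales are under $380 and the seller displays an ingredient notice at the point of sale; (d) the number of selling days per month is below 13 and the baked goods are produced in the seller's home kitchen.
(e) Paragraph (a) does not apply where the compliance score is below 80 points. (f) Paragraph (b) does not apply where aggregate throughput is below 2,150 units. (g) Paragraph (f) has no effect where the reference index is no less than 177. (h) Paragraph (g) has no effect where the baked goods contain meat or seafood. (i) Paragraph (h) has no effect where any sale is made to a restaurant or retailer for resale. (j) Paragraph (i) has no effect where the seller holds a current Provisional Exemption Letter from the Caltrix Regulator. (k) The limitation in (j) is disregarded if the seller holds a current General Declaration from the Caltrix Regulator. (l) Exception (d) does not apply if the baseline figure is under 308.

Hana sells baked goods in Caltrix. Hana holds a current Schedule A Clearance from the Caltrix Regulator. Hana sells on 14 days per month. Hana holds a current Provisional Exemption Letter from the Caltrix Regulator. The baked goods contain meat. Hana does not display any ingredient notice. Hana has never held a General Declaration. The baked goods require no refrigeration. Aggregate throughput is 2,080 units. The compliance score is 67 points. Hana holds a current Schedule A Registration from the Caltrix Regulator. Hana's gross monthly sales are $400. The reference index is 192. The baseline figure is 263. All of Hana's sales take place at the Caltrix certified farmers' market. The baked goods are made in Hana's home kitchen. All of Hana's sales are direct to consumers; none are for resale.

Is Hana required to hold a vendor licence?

Yes — Hana must hold a vendor licence.

Exception (a) is satisfied on its face — all sales are at a certified farmers' market; the baked goods are shelf-stable. Turning to paragraph (e): (e) operates — the compliance score is 67 points, below the 80 points limit. Exception (a) does not apply.
Exception (b): a current Schedule A Registration is held; a current Schedule A Clearance is held — every condition holds. But applying paragraphs (f)–(k): (f) is triggered — aggregate throughput is 2,080 units, below the 2,150 units limit. (g) is engaged (the reference index is 192, meeting the 177 threshold), but is set aside by (h): (h) operates against (g): the baked goods contain meat. (i) is inapplicable (no sales are for resale), so (h) stands. So (b) is unavailable.
Exception (c) does not apply: gross monthly sales are $400, not under $380.
Exception (d) requires that the number of selling days per month is below 13; but the number of selling days per month is 14, not below 13, so (d) is unavailable.
Every exception is unavailable, so the rule governs.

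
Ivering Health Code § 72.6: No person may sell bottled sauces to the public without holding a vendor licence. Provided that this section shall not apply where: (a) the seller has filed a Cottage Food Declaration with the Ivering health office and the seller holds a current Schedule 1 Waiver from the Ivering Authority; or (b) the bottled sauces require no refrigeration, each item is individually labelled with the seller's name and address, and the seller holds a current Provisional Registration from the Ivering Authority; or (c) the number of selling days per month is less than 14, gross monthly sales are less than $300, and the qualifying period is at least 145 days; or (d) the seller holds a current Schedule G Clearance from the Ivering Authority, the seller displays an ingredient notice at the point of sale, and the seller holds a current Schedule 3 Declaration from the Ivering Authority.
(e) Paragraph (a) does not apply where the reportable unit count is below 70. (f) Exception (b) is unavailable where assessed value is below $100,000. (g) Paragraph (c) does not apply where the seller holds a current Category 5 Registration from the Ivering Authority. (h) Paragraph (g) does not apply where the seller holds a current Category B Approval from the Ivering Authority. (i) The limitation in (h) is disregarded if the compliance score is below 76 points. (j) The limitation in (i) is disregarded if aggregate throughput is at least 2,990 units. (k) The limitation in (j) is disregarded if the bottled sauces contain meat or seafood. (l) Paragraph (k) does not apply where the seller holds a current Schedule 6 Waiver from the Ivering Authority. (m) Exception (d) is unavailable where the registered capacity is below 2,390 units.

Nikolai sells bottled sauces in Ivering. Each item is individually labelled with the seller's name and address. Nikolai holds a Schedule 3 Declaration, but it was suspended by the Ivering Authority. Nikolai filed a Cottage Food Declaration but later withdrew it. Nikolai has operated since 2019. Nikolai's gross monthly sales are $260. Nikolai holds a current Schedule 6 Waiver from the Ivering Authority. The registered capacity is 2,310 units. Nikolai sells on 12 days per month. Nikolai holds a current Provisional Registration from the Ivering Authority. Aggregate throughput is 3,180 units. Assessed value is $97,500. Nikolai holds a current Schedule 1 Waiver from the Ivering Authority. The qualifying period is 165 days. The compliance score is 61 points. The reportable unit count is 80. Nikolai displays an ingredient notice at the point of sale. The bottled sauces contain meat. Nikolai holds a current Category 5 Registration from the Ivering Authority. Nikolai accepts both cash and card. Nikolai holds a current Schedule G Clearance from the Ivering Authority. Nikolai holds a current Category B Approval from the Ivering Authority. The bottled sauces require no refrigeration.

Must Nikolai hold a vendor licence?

Exception (a) requires that the seller has filed a Cottage Food Declaration with the Ivering health office; but the Cottage Food Declaration was withdrawn, so (a) is unavailable.
Exception (b)'s conditions are all satisfied: the bottled sauces are shelf-stable; items are individually labelled; a current Provisional Registration is held. However, paragraph (f) must be considered: (f) operates against (b): assessed value is $97,500, below the $100,000 limit. Exception (b) does not apply.
Exception (c)'s conditions are all satisfied: the number of selling days per month is 12, less than the 14 limit; gross monthly sales are $260, less than the $300 limit; the qualifying period is 165 days, meeting the 145 days threshold. As to paragraphs (g)–(l): (g) would limit (c) — a current Category 5 Registration is held — but (h) sets (g) aside: (h) is engaged — a current Category B Approval is held. (i) would limit (h) — the compliance score is 61 points, below the 76 points limit — but (j) sets (i) aside: (j) operates — aggregate throughput is 3,180 units, meeting the 2,990 units threshold. (k) is triggered (the bottled sauces contain meat), but is overridden by (l): (l) is engaged — a current Schedule 6 Waiver is held. So (c) applies.
Exception (d) fails — the Schedule 3 Declaration is not current.

No — exception (c) applies; Nikolai is not required to hold a vendor licence.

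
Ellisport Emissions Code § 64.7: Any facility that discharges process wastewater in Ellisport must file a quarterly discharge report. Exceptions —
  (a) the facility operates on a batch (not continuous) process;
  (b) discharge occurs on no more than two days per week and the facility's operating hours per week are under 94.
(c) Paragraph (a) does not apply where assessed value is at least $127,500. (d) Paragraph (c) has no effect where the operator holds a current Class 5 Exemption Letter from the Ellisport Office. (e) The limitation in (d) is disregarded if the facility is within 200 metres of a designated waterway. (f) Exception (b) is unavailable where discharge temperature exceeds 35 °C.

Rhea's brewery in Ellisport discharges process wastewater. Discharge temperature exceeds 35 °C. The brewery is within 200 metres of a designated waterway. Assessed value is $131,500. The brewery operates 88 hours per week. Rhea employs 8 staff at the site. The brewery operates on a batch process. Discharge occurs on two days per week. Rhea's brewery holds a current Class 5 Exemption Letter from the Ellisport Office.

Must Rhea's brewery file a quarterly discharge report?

Yes — Rhea's brewery must file a quarterly discharge report.

Exception (a) is satisfied on its face — the facility operates on a batch process. But applying paragraphs (c)–(e): (c) operates against (a): assessed value is $131,500, meeting the $127,500 threshold. (d) would limit (c) — a current Class 5 Exemption Letter is held — but (e) sets (d) aside: (e) operates against (d): the brewery is within 200 m of a designated waterway. Exception (a) does not apply.
Exception (b)'s conditions are all satisfied: discharge occurs on no more than two days per week; the facility's operating hours per week are 88, under the 94 limit. Turning to paragraph (f): (f) is engaged — discharge temperature exceeds 35 °C. (b) is therefore removed.
No exception is made out. Rhea's brewery falls within the general rule.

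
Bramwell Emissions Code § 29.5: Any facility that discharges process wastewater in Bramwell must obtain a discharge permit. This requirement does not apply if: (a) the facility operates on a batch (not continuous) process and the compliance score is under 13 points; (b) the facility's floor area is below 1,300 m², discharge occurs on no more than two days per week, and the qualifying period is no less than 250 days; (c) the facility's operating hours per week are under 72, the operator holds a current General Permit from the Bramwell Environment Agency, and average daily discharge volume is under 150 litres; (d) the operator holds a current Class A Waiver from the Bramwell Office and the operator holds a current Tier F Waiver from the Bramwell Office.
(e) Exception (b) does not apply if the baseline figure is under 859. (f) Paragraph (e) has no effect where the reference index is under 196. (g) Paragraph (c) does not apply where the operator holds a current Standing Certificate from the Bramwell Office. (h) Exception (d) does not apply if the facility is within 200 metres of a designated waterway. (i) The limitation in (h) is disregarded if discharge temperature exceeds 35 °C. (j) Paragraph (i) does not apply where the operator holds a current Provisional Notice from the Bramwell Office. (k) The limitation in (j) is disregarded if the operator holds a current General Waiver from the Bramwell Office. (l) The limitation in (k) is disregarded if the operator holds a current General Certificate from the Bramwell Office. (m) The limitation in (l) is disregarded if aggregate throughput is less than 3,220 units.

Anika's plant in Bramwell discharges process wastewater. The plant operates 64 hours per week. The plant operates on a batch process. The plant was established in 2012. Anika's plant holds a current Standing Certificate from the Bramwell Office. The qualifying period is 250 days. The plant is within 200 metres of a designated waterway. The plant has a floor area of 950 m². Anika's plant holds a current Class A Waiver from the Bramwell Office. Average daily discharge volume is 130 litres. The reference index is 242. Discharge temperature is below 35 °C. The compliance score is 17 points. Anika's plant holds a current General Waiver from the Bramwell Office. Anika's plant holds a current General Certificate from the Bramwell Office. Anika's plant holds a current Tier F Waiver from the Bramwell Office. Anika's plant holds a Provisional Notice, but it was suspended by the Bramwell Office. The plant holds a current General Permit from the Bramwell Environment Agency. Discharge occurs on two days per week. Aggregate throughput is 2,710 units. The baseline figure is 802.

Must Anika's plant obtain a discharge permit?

Yes — Anika's plant must obtain a discharge permit.

Exception (a) does not apply: the compliance score is 17 points, not under 13 points.
Exception (b): the facility's floor area is 950 m², below the 1,300 m² limit; discharge occurs on no more than two days per week; the qualifying period is 250 days, meeting the 250 days threshold — every condition holds. But: (e) operates against (b): the baseline figure is 802, under the 859 limit. (f) is not engaged (the reference index is 242, not under 196), so (e) stands. So (b) is unavailable.
Exception (c): the facility's operating hours per week are 64, under the 72 limit; a current General Permit is held; average daily discharge volume is 130 litres, under the 150 litres limit — every condition holds. However, paragraph (g) must be considered: (g) operates against (c): a current Standing Certificate is held. So (c) is unavailable.
Exception (d) is satisfied on its face — a current Class A Waiver is held; a current Tier F Waiver is held. But applying paragraphs (h)–(m): (h) operates against (d): the plant is within 200 m of a designated waterway. (i), which would lift (h), is not triggered — discharge temperature is below 35 °C. Exception (d) does not apply.
None of the exceptions is available; § 29.5 applies in full.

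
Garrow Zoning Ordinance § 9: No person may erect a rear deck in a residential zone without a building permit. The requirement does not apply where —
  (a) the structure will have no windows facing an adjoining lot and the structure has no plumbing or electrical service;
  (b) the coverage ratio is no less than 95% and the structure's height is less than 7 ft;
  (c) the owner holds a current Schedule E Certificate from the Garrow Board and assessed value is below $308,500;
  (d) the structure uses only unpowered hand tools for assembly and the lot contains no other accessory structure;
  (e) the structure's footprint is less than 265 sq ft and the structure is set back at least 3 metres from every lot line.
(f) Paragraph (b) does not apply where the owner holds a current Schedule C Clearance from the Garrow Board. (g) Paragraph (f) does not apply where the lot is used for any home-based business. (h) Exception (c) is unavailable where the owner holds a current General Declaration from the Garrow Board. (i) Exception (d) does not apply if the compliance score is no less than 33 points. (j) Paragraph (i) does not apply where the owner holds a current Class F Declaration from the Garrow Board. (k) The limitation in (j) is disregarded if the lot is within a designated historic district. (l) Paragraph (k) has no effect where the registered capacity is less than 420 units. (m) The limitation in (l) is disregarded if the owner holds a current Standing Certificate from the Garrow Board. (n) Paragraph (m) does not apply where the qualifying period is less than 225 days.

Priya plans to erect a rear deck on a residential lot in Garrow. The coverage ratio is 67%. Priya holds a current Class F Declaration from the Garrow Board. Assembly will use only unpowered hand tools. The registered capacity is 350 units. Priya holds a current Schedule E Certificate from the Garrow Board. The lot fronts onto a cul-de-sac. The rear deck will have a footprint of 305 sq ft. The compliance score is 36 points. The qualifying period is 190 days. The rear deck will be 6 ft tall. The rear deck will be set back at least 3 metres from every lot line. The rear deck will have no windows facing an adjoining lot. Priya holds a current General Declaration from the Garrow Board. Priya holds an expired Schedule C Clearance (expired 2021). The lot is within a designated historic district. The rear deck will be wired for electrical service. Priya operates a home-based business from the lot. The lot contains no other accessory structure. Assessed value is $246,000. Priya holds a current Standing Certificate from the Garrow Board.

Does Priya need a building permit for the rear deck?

No — exception (d) applies; Priya does not need a building permit.

Exception (a) requires that the structure has no plumbing or electrical service; but electrical service is planned, so (a) is unavailable.
Exception (b) fails — the coverage ratio is 67%, short of 95%.
Exception (c) is satisfied on its face — a current Schedule E Certificate is held; assessed value is $246,000, below the $308,500 limit. But: (h) operates against (c): a current General Declaration is held. Exception (c) does not apply.
Exception (d)'s conditions are all satisfied: assembly uses only hand tools; the lot has no other accessory structure. Considering the limiting provisions: (i) is engaged (the compliance score is 36 points, meeting the 33 points threshold), but is itself disapplied by (j): (j) operates — a current Class F Declaration is held. (k) would limit (j) — the lot is in a historic district — but (l) sets (k) aside: (l) operates — the registered capacity is 350 units, less than the 420 units limit. (m) would limit (l) — a current Standing Certificate is held — but (n) sets (m) aside: (n) operates against (m): the qualifying period is 190 days, less than the 225 days limit. (d) remains available.
Exception (e) requires that the structure's footprint is less than 265 sq ft; but the structure's footprint is 305 sq ft, not less than 265 sq ft, so (e) is unavailable.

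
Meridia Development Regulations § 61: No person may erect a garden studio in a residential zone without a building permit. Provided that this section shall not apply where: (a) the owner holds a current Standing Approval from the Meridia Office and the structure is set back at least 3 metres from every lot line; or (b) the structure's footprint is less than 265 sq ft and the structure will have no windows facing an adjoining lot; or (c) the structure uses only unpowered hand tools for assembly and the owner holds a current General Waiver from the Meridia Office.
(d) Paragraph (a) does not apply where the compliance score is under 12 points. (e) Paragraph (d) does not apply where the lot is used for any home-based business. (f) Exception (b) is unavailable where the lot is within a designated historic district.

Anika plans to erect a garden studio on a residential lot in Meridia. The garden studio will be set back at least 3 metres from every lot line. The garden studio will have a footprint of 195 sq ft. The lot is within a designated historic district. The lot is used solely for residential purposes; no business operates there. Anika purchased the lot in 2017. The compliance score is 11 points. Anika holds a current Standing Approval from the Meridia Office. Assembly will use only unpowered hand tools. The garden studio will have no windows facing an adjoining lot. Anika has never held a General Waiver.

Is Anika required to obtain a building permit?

Yes — Anika must obtain a building permit.

All of (a)'s requirements are met (a current Standing Approval is held; the setback is at least 3 m on every side). But: (d) is engaged — the compliance score is 11 points, under the 12 points limit. (e) is not triggered (the lot is solely residential), so (d) stands. (a) is therefore removed.
Exception (b)'s conditions are all satisfied: the structure's footprint is 195 sq ft, less than the 265 sq ft limit; no windows face an adjoining lot. But: (f) operates against (b): the lot is in a historic district. So (b) is unavailable.
Exception (c) does not apply: no current General Waiver is held.
No exception applies. The general rule governs.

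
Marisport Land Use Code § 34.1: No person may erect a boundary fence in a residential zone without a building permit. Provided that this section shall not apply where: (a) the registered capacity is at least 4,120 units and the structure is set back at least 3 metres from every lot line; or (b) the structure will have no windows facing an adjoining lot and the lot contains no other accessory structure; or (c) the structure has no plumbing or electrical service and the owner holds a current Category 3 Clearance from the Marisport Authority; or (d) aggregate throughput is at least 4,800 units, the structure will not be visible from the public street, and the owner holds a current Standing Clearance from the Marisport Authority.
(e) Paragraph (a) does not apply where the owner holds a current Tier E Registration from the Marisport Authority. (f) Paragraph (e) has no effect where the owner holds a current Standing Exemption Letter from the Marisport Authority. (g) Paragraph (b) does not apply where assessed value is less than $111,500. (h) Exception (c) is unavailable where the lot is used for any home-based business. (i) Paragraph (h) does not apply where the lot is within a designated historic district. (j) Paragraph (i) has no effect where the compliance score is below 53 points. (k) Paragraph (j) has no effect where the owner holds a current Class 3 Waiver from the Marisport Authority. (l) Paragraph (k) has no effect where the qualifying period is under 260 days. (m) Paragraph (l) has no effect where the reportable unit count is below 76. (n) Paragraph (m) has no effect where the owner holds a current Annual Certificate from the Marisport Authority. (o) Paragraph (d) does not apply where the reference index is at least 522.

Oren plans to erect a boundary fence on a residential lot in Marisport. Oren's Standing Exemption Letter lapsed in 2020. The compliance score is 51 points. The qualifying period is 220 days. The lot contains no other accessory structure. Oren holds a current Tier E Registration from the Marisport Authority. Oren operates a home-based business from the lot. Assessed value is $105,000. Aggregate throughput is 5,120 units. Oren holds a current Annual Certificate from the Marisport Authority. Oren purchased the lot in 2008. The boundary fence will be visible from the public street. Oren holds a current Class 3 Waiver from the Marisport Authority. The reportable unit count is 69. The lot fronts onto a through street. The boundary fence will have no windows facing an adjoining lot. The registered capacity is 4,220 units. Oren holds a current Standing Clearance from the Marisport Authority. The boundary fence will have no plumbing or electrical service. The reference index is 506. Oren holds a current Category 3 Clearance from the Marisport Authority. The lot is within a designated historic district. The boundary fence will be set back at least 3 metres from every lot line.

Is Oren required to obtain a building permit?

Exception (a)'s conditions are all satisfied: the registered capacity is 4,220 units, meeting the 4,120 units threshold; the setback is at least 3 m on every side. However, paragraphs (e)–(f) must be considered: (e) operates against (a): a current Tier E Registration is held. (f) is not triggered (no current Standing Exemption Letter is held), so (e) stands. Exception (a) does not apply.
Exception (b) is satisfied on its face — no windows face an adjoining lot; the lot has no other accessory structure. But applying paragraph (g): (g) is engaged — assessed value is $105,000, less than the $111,500 limit. (b) is therefore removed.
Exception (c): there is no plumbing or electrical service; a current Category 3 Clearance is held — every condition holds. However, paragraphs (h)–(n) must be considered: (h) operates against (c): a home-based business operates on the lot. (i) would limit (h) — the lot is in a historic district — but (j) sets (i) aside: (j) operates against (i): the compliance score is 51 points, below the 53 points limit. (k) operates (a current Class 3 Waiver is held), but yields to (l): (l) is engaged — the qualifying period is 220 days, under the 260 days limit. (m) is engaged (the reportable unit count is 69, below the 76 limit), but is displaced by (n): (n) operates — a current Annual Certificate is held. (c) is therefore removed.
Exception (d) requires that the structure will not be visible from the public street; but the structure will be visible from the street, so (d) is unavailable.
Every exception is unavailable, so the rule governs.

Yes — Oren must obtain a building permit.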